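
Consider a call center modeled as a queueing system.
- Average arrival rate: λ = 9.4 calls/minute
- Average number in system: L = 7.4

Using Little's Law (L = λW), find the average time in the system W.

Little's Law: L = λW, so W = L/λ
W = 7.4/9.4 = 0.7872 minutes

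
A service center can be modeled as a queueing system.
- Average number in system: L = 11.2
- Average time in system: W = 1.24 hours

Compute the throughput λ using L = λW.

Little's Law: L = λW, so λ = L/W
λ = 11.2/1.24 = 9.0323 customers/hour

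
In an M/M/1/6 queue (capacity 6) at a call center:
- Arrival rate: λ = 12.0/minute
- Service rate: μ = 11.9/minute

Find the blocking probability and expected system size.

ρ = λ/μ = 12.0/11.9 = 1.0084
P₀ = (1-ρ)/(1-ρ^(K+1)) = (1-1.0084)/(1-1.0084^7) = -0.008400/-0.06030 = 0.1393
P_K = P₀×ρ^K = 0.1393 × 1.0084^6 = 0.1393 × 1.0515 = 0.1465
Blocking probability P_6 = 0.1465 (14.65%)
L = ρ[1 - (K+1)ρ^K + Kρ^(K+1)] / [(1-ρ)(1-ρ^(K+1))]
L = 1.0084 × (1 - 7×1.051470329 + 6×1.060302680) / ((1 - 1.0084) × (1 - 1.060302680)) = 3.0335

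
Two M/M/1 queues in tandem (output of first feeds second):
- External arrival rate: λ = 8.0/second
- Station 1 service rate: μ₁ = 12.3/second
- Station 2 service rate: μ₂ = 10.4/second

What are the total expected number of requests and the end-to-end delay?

By Jackson's theorem, each station behaves as independent M/M/1.
Station 1: ρ₁ = 8.0/12.3 = 0.6504, L₁ = ρ₁/(1-ρ₁) = λ/(μ₁-λ) = 8.0/4.30 = 1.8605
Station 2: ρ₂ = 8.0/10.4 = 0.7692, L₂ = ρ₂/(1-ρ₂) = λ/(μ₂-λ) = 8.0/2.40 = 3.3333
Total: L = L₁ + L₂ = 1.8605 + 3.3333 = 5.1938
W = L/λ = 5.1938/8.0 = 0.6492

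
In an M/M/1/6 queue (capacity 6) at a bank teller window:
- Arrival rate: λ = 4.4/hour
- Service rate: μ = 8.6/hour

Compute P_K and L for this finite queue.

ρ = λ/μ = 4.4/8.6 = 0.51163
P₀ = (1-ρ)/(1-ρ^(K+1)) = (1-0.51163)/(1-0.51163^7) = 0.4884/0.9908 = 0.4929
P_K = P₀×ρ^K = 0.492893 × 0.51163^6 = 0.492893 × 0.0179364 = 0.008841
Blocking probability P_6 = 0.008841 (0.88%)
L = ρ[1 - (K+1)ρ^K + Kρ^(K+1)] / [(1-ρ)(1-ρ^(K+1))]
L = 0.51163 × (1 - 7×0.01794 + 6×0.009177) / ((1 - 0.51163) × (1 - 0.009177)) = 0.9828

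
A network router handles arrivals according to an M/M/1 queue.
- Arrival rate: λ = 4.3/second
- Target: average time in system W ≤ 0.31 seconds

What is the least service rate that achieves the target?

For M/M/1: W = 1/(μ-λ)
Need W ≤ 0.31, so 1/(μ-λ) ≤ 0.31
μ - λ ≥ 1/0.31 = 3.2258
μ ≥ 4.3 + 3.2258 = 7.5258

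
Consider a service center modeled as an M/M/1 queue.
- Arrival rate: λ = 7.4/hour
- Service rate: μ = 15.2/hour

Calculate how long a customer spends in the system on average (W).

First, compute utilization: ρ = λ/μ = 7.4/15.2 = 0.4868
For M/M/1: W = 1/(μ-λ)
W = 1/(15.2-7.4) = 1/7.80
W = 0.1282 hours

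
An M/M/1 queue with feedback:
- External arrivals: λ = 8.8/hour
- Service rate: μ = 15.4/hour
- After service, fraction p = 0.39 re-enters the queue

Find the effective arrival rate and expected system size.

Effective arrival rate: λ_eff = λ/(1-p) = 8.8/(1-0.39) = 8.8/0.61 = 14.42623
ρ = λ_eff/μ = 14.42623/15.4 = 0.936768
L = ρ/(1-ρ) = 0.936768/(1-0.936768) = 14.8148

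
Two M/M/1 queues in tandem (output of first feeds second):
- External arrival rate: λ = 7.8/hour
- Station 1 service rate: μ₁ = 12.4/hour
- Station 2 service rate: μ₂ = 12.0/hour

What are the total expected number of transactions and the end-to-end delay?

By Jackson's theorem, each station behaves as independent M/M/1.
Station 1: ρ₁ = 7.8/12.4 = 0.6290, L₁ = ρ₁/(1-ρ₁) = λ/(μ₁-λ) = 7.8/4.60 = 1.6957
Station 2: ρ₂ = 7.8/12.0 = 0.6500, L₂ = ρ₂/(1-ρ₂) = λ/(μ₂-λ) = 7.8/4.20 = 1.8571
Total: L = L₁ + L₂ = 1.6957 + 1.8571 = 3.5528
W = L/λ = 3.5528/7.8 = 0.4555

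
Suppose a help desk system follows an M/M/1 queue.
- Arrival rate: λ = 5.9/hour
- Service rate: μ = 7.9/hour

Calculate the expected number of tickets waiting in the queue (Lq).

ρ = λ/μ = 5.9/7.9 = 0.7468
For M/M/1: Lq = λ²/(μ(μ-λ))
Lq = 34.81/(7.9 × 2.00)
Lq = 2.2032 tickets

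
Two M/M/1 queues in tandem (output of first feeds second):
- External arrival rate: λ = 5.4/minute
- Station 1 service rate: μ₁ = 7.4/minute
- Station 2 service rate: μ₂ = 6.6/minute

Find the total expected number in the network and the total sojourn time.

By Jackson's theorem, each station behaves as independent M/M/1.
Station 1: ρ₁ = 5.4/7.4 = 0.7297, L₁ = ρ₁/(1-ρ₁) = λ/(μ₁-λ) = 5.4/2.00 = 2.7000
Station 2: ρ₂ = 5.4/6.6 = 0.8182, L₂ = ρ₂/(1-ρ₂) = λ/(μ₂-λ) = 5.4/1.20 = 4.5000
Total: L = L₁ + L₂ = 2.7000 + 4.5000 = 7.2000
W = L/λ = 7.2000/5.4 = 1.3333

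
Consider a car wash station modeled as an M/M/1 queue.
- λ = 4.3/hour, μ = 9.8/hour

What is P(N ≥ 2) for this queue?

ρ = λ/μ = 4.3/9.8 = 0.4388
P(N ≥ n) = ρⁿ
P(N ≥ 2) = 0.4388^2
P(N ≥ 2) = 0.1925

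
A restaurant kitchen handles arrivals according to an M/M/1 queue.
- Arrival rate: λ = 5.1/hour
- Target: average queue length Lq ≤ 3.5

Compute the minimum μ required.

For M/M/1: Lq = λ²/(μ(μ-λ))
Need Lq ≤ 3.5, i.e. μ(μ-λ) ≥ λ²/3.5
μ² - 5.1μ - 26.01/3.5 ≥ 0  →  μ² - 5.1μ - 7.43143 ≥ 0
Quadratic formula (positive root): μ = [λ + √(λ² + 4×7.43143)]/2
Discriminant: 26.01 + 4×7.43143 = 55.7357, √55.7357 = 7.4656
μ ≥ (5.1 + 7.4656)/2 = 6.2828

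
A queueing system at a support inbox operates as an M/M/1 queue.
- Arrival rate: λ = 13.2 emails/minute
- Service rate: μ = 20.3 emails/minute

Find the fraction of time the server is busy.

Server utilization: ρ = λ/μ
ρ = 13.2/20.3 = 0.6502
The server is busy 65.02% of the time.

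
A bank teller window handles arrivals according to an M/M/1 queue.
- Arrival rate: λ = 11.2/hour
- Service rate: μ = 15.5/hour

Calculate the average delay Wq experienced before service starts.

First, compute utilization: ρ = λ/μ = 11.2/15.5 = 0.7226
For M/M/1: Wq = λ/(μ(μ-λ))
Wq = 11.2/(15.5 × (15.5-11.2))
Wq = 11.2/(15.5 × 4.30)
Wq = 0.1680 hours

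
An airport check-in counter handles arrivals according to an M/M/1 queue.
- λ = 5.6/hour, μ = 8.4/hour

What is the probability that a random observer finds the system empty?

ρ = λ/μ = 5.6/8.4 = 0.6667
P(0) = 1 - ρ = 1 - 0.6667 = 0.3333
The server is idle 33.33% of the time.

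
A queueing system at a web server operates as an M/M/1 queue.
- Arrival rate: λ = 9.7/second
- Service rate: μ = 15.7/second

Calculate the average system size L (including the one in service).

ρ = λ/μ = 9.7/15.7 = 0.6178
For M/M/1: L = λ/(μ-λ)
L = 9.7/(15.7-9.7) = 9.7/6.00
L = 1.6167 requests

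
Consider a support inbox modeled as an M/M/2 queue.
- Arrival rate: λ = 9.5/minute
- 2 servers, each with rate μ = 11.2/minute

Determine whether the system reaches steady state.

Stability requires ρ = λ/(cμ) < 1
ρ = 9.5/(2 × 11.2) = 9.5/22.40 = 0.4241
Since 0.4241 < 1, the system is STABLE.
The servers are busy 42.41% of the time.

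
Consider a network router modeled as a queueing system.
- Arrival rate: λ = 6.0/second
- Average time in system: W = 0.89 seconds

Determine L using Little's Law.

Little's Law: L = λW
L = 6.0 × 0.89 = 5.3400 packets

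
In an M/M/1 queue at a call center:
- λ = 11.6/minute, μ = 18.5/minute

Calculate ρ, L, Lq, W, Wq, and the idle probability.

Step 1: ρ = λ/μ = 11.6/18.5 = 0.6270
Step 2: L = λ/(μ-λ) = 11.6/6.90 = 1.6812
Step 3: Lq = λ²/(μ(μ-λ)) = 134.56/(18.5×6.90) = 1.0541
Step 4: W = 1/(μ-λ) = 1/6.90 = 0.14493
Step 5: Wq = λ/(μ(μ-λ)) = 11.6/(18.5×6.90) = 0.09087
Step 6: P(0) = 1-ρ = 0.3730
Verify: L = λW = 11.6×0.14493 = 1.6812 ✔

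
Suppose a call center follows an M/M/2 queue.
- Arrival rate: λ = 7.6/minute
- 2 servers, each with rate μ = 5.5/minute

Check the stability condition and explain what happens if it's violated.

Stability requires ρ = λ/(cμ) < 1
ρ = 7.6/(2 × 5.5) = 7.6/11.00 = 0.6909
Since 0.6909 < 1, the system is STABLE.
The servers are busy 69.09% of the time.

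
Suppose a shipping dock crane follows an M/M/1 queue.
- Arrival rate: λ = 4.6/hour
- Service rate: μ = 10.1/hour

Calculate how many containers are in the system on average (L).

ρ = λ/μ = 4.6/10.1 = 0.4554
For M/M/1: L = λ/(μ-λ)
L = 4.6/(10.1-4.6) = 4.6/5.50
L = 0.8364 containers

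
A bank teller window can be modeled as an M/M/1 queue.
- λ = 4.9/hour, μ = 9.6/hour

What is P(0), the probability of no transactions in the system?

ρ = λ/μ = 4.9/9.6 = 0.5104
P(0) = 1 - ρ = 1 - 0.5104 = 0.4896
The server is idle 48.96% of the time.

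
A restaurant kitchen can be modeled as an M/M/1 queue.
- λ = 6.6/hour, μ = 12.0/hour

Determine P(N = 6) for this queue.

ρ = λ/μ = 6.6/12.0 = 0.5500
P(n) = (1-ρ)ρⁿ
P(6) = (1-0.5500) × 0.5500^6
P(6) = 0.4500 × 0.02768
P(6) = 0.01246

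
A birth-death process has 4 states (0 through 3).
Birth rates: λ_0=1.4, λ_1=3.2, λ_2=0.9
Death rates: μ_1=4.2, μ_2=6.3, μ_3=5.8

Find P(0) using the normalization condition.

Ratios P(n)/P(0) = (λ₀···λₙ₋₁)/(μ₁···μₙ):
P(1)/P(0) = (1.4)/(4.2) = 0.3333
P(2)/P(0) = (1.4×3.2)/(4.2×6.3) = 0.1693
P(3)/P(0) = (1.4×3.2×0.9)/(4.2×6.3×5.8) = 0.02627

Normalization: ∑ P(n) = 1
P(0) × (1.0000 + 0.3333 + 0.1693 + 0.02627) = 1
P(0) × 1.5289 = 1
P(0) = 1/1.5289 = 0.6541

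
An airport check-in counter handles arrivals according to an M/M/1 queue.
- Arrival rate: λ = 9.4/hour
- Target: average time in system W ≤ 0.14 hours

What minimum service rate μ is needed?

For M/M/1: W = 1/(μ-λ)
Need W ≤ 0.14, so 1/(μ-λ) ≤ 0.14
μ - λ ≥ 1/0.14 = 7.1429
μ ≥ 9.4 + 7.1429 = 16.5429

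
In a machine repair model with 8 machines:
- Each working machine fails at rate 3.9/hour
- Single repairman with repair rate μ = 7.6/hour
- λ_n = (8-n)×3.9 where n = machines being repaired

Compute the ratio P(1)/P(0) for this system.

P(1)/P(0) = ∏_{i=0}^{1-1} λ_i/μ_{i+1}
= (8-0)×3.9/7.6
= 4.1053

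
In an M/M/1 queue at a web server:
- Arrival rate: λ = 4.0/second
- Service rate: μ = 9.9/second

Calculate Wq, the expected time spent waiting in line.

First, compute utilization: ρ = λ/μ = 4.0/9.9 = 0.4040
For M/M/1: Wq = λ/(μ(μ-λ))
Wq = 4.0/(9.9 × (9.9-4.0))
Wq = 4.0/(9.9 × 5.90)
Wq = 0.06848 seconds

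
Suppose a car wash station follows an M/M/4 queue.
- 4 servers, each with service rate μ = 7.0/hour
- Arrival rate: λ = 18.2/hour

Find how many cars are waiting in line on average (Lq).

Traffic intensity: ρ = λ/(cμ) = 18.2/(4×7.0) = 0.6500
Since ρ = 0.6500 < 1, system is stable.
Offered load a = λ/μ = cρ = 18.2/7.0 = 2.6000
P₀ = [ Σₙ₌₀^3 aⁿ/n! + a^4/(4!(1-ρ)) ]⁻¹
Σ = a^0/0! + a^1/1! + a^2/2! + a^3/3! = 1.0000 + 2.6000 + 3.3800 + 2.9293 = 9.9093
a^4/(4!(1-ρ)) = 45.6976/(24 × 0.3500) = 5.4402
P₀ = 1/(9.9093 + 5.4402) = 0.06515
Lq = P₀·a^4·ρ / (4!(1-ρ)²) = 0.06515 × 45.6976 × 0.6500 / (24 × 0.1225) = 0.6582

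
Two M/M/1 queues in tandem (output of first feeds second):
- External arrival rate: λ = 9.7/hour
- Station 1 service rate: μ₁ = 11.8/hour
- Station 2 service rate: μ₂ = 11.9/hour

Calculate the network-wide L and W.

By Jackson's theorem, each station behaves as independent M/M/1.
Station 1: ρ₁ = 9.7/11.8 = 0.8220, L₁ = ρ₁/(1-ρ₁) = λ/(μ₁-λ) = 9.7/2.10 = 4.6190
Station 2: ρ₂ = 9.7/11.9 = 0.8151, L₂ = ρ₂/(1-ρ₂) = λ/(μ₂-λ) = 9.7/2.20 = 4.4091
Total: L = L₁ + L₂ = 4.6190 + 4.4091 = 9.0281
W = L/λ = 9.0281/9.7 = 0.9307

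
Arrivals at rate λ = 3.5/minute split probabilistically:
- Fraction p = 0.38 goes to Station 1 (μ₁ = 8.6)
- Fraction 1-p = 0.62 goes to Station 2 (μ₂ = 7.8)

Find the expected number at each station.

Effective rates: λ₁ = 3.5×0.38 = 1.33, λ₂ = 3.5×0.62 = 2.17
Station 1: ρ₁ = 1.33/8.6 = 0.15465, L₁ = ρ₁/(1-ρ₁) = 0.15465/(1-0.15465) = 0.1829
Station 2: ρ₂ = 2.17/7.8 = 0.2782, L₂ = ρ₂/(1-ρ₂) = 0.2782/(1-0.2782) = 0.3854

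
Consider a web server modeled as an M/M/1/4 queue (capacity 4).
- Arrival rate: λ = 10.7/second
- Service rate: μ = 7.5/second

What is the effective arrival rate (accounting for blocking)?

ρ = λ/μ = 10.7/7.5 = 1.4267
P₀ = (1-ρ)/(1-ρ^(K+1)) = (1-1.4267)/(1-1.4267^5) = -0.4267/-4.9110 = 0.08689
P_K = P₀×ρ^K = 0.08689 × 1.4267^4 = 0.08689 × 4.1431 = 0.3600
λ_eff = λ(1-P_K) = 10.7 × (1 - 0.35997) = 10.7 × 0.64003 = 6.8483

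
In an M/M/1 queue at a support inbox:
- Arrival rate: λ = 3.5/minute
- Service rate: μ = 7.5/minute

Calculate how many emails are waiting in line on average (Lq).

ρ = λ/μ = 3.5/7.5 = 0.4667
For M/M/1: Lq = λ²/(μ(μ-λ))
Lq = 12.25/(7.5 × 4.00)
Lq = 0.4083 emails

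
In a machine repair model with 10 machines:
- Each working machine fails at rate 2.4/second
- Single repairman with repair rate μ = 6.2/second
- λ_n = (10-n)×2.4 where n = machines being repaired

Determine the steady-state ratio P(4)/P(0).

P(4)/P(0) = ∏_{i=0}^{4-1} λ_i/μ_{i+1}
= (10-0)×2.4/6.2 × (10-1)×2.4/6.2 × (10-2)×2.4/6.2 × (10-3)×2.4/6.2
= 113.1641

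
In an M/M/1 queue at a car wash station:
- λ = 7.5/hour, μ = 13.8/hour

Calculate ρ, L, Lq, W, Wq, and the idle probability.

Step 1: ρ = λ/μ = 7.5/13.8 = 0.5435
Step 2: L = λ/(μ-λ) = 7.5/6.30 = 1.1905
Step 3: Lq = λ²/(μ(μ-λ)) = 56.25/(13.8×6.30) = 0.6470
Step 4: W = 1/(μ-λ) = 1/6.30 = 0.15873
Step 5: Wq = λ/(μ(μ-λ)) = 7.5/(13.8×6.30) = 0.08627
Step 6: P(0) = 1-ρ = 0.4565
Verify: L = λW = 7.5×0.15873 = 1.1905 ✔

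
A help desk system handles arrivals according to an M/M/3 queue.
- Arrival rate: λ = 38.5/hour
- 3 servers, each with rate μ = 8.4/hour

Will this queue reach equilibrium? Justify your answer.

Stability requires ρ = λ/(cμ) < 1
ρ = 38.5/(3 × 8.4) = 38.5/25.20 = 1.5278
Since 1.5278 ≥ 1, the system is UNSTABLE.
Need c > λ/μ = 38.5/8.4 = 4.58.
Minimum servers needed: c = 5.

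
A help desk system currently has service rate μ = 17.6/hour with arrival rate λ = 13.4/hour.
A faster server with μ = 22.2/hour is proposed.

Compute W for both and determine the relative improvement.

System 1: ρ₁ = 13.4/17.6 = 0.7614, W₁ = 1/(17.6-13.4) = 0.23810
System 2: ρ₂ = 13.4/22.2 = 0.6036, W₂ = 1/(22.2-13.4) = 0.11364
Improvement: (W₁-W₂)/W₁ = (0.23810-0.11364)/0.23810 = 52.27%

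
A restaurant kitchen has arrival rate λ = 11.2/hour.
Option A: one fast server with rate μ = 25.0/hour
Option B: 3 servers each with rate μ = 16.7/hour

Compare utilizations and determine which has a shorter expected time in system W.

Option A: single server μ = 25.0 (M/M/1)
  ρ_A = 11.2/25.0 = 0.4480
  W_A = 1/(μ-λ) = 1/(25.0-11.2) = 1/13.80 = 0.07246

Option B: 3 servers μ = 16.7 (M/M/3)
  ρ_B = λ/(cμ) = 11.2/(3×16.7) = 0.2236
  Offered load a = λ/μ = cρ = 11.2/16.7 = 0.6707
  P₀ = [ Σₙ₌₀^2 aⁿ/n! + a^3/(3!(1-ρ)) ]⁻¹
  Σ = a^0/0! + a^1/1! + a^2/2! = 1.0000 + 0.6707 + 0.2249 = 1.8956
  a^3/(3!(1-ρ)) = 0.30165/(6 × 0.77645) = 0.06475
  P₀ = 1/(1.8956 + 0.06475) = 0.5101
  Lq = P₀·a^3·ρ / (3!(1-ρ)²) = 0.51013 × 0.30165 × 0.22355 / (6 × 0.60287) = 0.009510
  Wq_B = Lq/λ = 0.009510/11.2 = 0.0008491
  W_B = Wq_B + 1/μ = 0.0008491 + 0.05988 = 0.06073

Since W_B = 0.06073 < W_A = 0.07246, Option B (multiple servers) has the shorter time in system.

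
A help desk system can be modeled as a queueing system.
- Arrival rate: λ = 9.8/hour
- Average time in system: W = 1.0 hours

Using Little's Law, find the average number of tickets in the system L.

Little's Law: L = λW
L = 9.8 × 1.0 = 9.8000 tickets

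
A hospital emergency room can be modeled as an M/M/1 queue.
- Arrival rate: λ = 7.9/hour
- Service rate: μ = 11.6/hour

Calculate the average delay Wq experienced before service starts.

First, compute utilization: ρ = λ/μ = 7.9/11.6 = 0.6810
For M/M/1: Wq = λ/(μ(μ-λ))
Wq = 7.9/(11.6 × (11.6-7.9))
Wq = 7.9/(11.6 × 3.70)
Wq = 0.1841 hours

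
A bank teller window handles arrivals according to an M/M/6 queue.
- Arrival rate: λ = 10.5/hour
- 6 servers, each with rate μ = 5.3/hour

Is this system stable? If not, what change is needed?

Stability requires ρ = λ/(cμ) < 1
ρ = 10.5/(6 × 5.3) = 10.5/31.80 = 0.3302
Since 0.3302 < 1, the system is STABLE.
The servers are busy 33.02% of the time.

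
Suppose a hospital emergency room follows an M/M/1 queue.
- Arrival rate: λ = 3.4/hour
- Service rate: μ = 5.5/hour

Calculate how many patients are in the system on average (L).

ρ = λ/μ = 3.4/5.5 = 0.6182
For M/M/1: L = λ/(μ-λ)
L = 3.4/(5.5-3.4) = 3.4/2.10
L = 1.6190 patients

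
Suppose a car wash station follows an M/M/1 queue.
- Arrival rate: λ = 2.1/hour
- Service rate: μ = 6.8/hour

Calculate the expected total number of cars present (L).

ρ = λ/μ = 2.1/6.8 = 0.3088
For M/M/1: L = λ/(μ-λ)
L = 2.1/(6.8-2.1) = 2.1/4.70
L = 0.4468 cars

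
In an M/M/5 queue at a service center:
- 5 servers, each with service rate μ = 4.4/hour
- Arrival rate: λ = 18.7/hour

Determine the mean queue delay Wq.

Traffic intensity: ρ = λ/(cμ) = 18.7/(5×4.4) = 0.8500
Since ρ = 0.8500 < 1, system is stable.
Offered load a = λ/μ = cρ = 18.7/4.4 = 4.2500
P₀ = [ Σₙ₌₀^4 aⁿ/n! + a^5/(5!(1-ρ)) ]⁻¹
Σ = a^0/0! + a^1/1! + a^2/2! + a^3/3! + a^4/4! = 1.0000 + 4.2500 + 9.0312 + 12.7943 + 13.5939 = 40.6694
a^5/(5!(1-ρ)) = 1386.5791/(120 × 0.1500) = 77.0322
P₀ = 1/(40.6694 + 77.0322) = 0.008496
Lq = P₀·a^5·ρ / (5!(1-ρ)²) = 0.0084961 × 1386.5791 × 0.85000 / (120 × 0.022500) = 3.7087
Wq = Lq/λ = 3.7087/18.7 = 0.1983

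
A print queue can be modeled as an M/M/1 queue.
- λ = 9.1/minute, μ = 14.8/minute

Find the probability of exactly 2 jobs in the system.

ρ = λ/μ = 9.1/14.8 = 0.6149
P(n) = (1-ρ)ρⁿ
P(2) = (1-0.6149) × 0.6149^2
P(2) = 0.3851 × 0.3781
P(2) = 0.1456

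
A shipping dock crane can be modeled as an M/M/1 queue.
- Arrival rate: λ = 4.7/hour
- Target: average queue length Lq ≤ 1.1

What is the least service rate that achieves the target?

For M/M/1: Lq = λ²/(μ(μ-λ))
Need Lq ≤ 1.1, i.e. μ(μ-λ) ≥ λ²/1.1
μ² - 4.7μ - 22.09/1.1 ≥ 0  →  μ² - 4.7μ - 20.08182 ≥ 0
Quadratic formula (positive root): μ = [λ + √(λ² + 4×20.08182)]/2
Discriminant: 22.09 + 4×20.08182 = 102.4173, √102.4173 = 10.1201
μ ≥ (4.7 + 10.1201)/2 = 7.4101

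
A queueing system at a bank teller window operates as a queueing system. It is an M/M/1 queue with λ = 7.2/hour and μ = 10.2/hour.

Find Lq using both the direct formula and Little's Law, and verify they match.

Method 1 (direct): Lq = λ²/(μ(μ-λ)) = 51.84/(10.2 × 3.00) = 1.6941

Method 2 (Little's Law):
W = 1/(μ-λ) = 1/3.00 = 0.33333
Wq = W - 1/μ = 0.33333 - 0.098039 = 0.23529
Lq = λWq = 7.2 × 0.23529 = 1.6941 ✔ (matches Method 1)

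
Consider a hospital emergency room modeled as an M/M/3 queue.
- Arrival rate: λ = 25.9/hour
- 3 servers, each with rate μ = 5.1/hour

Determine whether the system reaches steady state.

Stability requires ρ = λ/(cμ) < 1
ρ = 25.9/(3 × 5.1) = 25.9/15.30 = 1.6928
Since 1.6928 ≥ 1, the system is UNSTABLE.
Need c > λ/μ = 25.9/5.1 = 5.08.
Minimum servers needed: c = 6.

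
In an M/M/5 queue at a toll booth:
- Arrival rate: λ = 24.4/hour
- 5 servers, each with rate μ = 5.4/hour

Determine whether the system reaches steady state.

Stability requires ρ = λ/(cμ) < 1
ρ = 24.4/(5 × 5.4) = 24.4/27.00 = 0.9037
Since 0.9037 < 1, the system is STABLE.
The servers are busy 90.37% of the time.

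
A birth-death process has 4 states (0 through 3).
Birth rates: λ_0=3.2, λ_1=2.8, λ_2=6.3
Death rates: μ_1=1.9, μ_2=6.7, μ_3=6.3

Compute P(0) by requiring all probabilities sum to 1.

Ratios P(n)/P(0) = (λ₀···λₙ₋₁)/(μ₁···μₙ):
P(1)/P(0) = (3.2)/(1.9) = 1.6842
P(2)/P(0) = (3.2×2.8)/(1.9×6.7) = 0.70385
P(3)/P(0) = (3.2×2.8×6.3)/(1.9×6.7×6.3) = 0.70385

Normalization: ∑ P(n) = 1
P(0) × (1.0000 + 1.6842 + 0.70385 + 0.70385) = 1
P(0) × 4.0919 = 1
P(0) = 1/4.0919 = 0.2444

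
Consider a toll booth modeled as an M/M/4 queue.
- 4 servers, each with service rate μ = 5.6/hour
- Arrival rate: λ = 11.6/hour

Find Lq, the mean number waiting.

Traffic intensity: ρ = λ/(cμ) = 11.6/(4×5.6) = 0.5179
Since ρ = 0.5179 < 1, system is stable.
Offered load a = λ/μ = cρ = 11.6/5.6 = 2.0714
P₀ = [ Σₙ₌₀^3 aⁿ/n! + a^4/(4!(1-ρ)) ]⁻¹
Σ = a^0/0! + a^1/1! + a^2/2! + a^3/3! = 1.0000 + 2.0714 + 2.1454 + 1.4814 = 6.6982
a^4/(4!(1-ρ)) = 18.4111/(24 × 0.48214) = 1.5911
P₀ = 1/(6.6982 + 1.5911) = 0.1206
Lq = P₀·a^4·ρ / (4!(1-ρ)²) = 0.12064 × 18.4111 × 0.51786 / (24 × 0.23246) = 0.2062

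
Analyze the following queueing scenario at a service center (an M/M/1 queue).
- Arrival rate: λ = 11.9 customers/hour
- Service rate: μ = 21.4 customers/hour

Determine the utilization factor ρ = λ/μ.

Server utilization: ρ = λ/μ
ρ = 11.9/21.4 = 0.5561
The server is busy 55.61% of the time.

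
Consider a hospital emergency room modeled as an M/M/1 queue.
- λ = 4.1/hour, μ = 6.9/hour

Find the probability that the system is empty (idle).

ρ = λ/μ = 4.1/6.9 = 0.5942
P(0) = 1 - ρ = 1 - 0.5942 = 0.4058
The server is idle 40.58% of the time.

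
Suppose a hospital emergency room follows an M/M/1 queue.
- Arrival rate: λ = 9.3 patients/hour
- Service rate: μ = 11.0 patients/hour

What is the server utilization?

Server utilization: ρ = λ/μ
ρ = 9.3/11.0 = 0.8455
The server is busy 84.55% of the time.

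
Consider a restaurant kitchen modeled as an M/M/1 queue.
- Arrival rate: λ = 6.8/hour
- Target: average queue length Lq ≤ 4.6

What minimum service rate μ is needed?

For M/M/1: Lq = λ²/(μ(μ-λ))
Need Lq ≤ 4.6, i.e. μ(μ-λ) ≥ λ²/4.6
μ² - 6.8μ - 46.24/4.6 ≥ 0  →  μ² - 6.8μ - 10.05217 ≥ 0
Quadratic formula (positive root): μ = [λ + √(λ² + 4×10.05217)]/2
Discriminant: 46.24 + 4×10.05217 = 86.4487, √86.4487 = 9.2978
μ ≥ (6.8 + 9.2978)/2 = 8.0489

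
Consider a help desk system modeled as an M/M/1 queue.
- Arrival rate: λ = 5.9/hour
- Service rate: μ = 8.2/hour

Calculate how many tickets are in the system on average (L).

ρ = λ/μ = 5.9/8.2 = 0.7195
For M/M/1: L = λ/(μ-λ)
L = 5.9/(8.2-5.9) = 5.9/2.30
L = 2.5652 tickets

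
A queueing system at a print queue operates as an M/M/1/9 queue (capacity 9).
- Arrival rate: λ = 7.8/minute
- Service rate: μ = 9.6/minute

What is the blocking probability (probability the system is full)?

ρ = λ/μ = 7.8/9.6 = 0.8125
P₀ = (1-ρ)/(1-ρ^(K+1)) = (1-0.8125)/(1-0.8125^10) = 0.1875/0.8746 = 0.2144
P_K = P₀×ρ^K = 0.2144 × 0.8125^9 = 0.2144 × 0.1543 = 0.03308
Blocking probability = 3.31%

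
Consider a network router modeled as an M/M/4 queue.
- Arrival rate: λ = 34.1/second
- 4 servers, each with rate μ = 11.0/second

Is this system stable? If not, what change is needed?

Stability requires ρ = λ/(cμ) < 1
ρ = 34.1/(4 × 11.0) = 34.1/44.00 = 0.7750
Since 0.7750 < 1, the system is STABLE.
The servers are busy 77.50% of the time.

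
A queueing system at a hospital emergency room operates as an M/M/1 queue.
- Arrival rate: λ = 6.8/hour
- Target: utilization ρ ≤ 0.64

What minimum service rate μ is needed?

ρ = λ/μ, so μ = λ/ρ
μ ≥ 6.8/0.64 = 10.6250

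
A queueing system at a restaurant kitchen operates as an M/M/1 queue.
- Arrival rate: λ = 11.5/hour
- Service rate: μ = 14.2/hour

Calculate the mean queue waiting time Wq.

First, compute utilization: ρ = λ/μ = 11.5/14.2 = 0.8099
For M/M/1: Wq = λ/(μ(μ-λ))
Wq = 11.5/(14.2 × (14.2-11.5))
Wq = 11.5/(14.2 × 2.70)
Wq = 0.2999 hours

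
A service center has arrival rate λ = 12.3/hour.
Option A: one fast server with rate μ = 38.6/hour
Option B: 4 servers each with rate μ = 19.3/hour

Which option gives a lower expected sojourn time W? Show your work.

Option A: single server μ = 38.6 (M/M/1)
  ρ_A = 12.3/38.6 = 0.3187
  W_A = 1/(μ-λ) = 1/(38.6-12.3) = 1/26.30 = 0.03802

Option B: 4 servers μ = 19.3 (M/M/4)
  ρ_B = λ/(cμ) = 12.3/(4×19.3) = 0.1593
  Offered load a = λ/μ = cρ = 12.3/19.3 = 0.6373
  P₀ = [ Σₙ₌₀^3 aⁿ/n! + a^4/(4!(1-ρ)) ]⁻¹
  Σ = a^0/0! + a^1/1! + a^2/2! + a^3/3! = 1.0000 + 0.6373 + 0.2031 + 0.04314 = 1.8835
  a^4/(4!(1-ρ)) = 0.16496/(24 × 0.84067) = 0.008176
  P₀ = 1/(1.8835 + 0.008176) = 0.5286
  Lq = P₀·a^4·ρ / (4!(1-ρ)²) = 0.52862 × 0.16496 × 0.15933 / (24 × 0.70673) = 0.0008191
  Wq_B = Lq/λ = 0.00081914/12.3 = 0.00006660
  W_B = Wq_B + 1/μ = 0.00006660 + 0.05181 = 0.05188

Since W_A = 0.03802 < W_B = 0.05188, Option A (single fast server) has the shorter time in system.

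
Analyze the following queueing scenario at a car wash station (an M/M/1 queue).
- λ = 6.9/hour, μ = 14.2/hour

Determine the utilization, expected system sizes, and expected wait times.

Step 1: ρ = λ/μ = 6.9/14.2 = 0.4859
Step 2: L = λ/(μ-λ) = 6.9/7.30 = 0.9452
Step 3: Lq = λ²/(μ(μ-λ)) = 47.61/(14.2×7.30) = 0.4593
Step 4: W = 1/(μ-λ) = 1/7.30 = 0.13699
Step 5: Wq = λ/(μ(μ-λ)) = 6.9/(14.2×7.30) = 0.06656
Step 6: P(0) = 1-ρ = 0.5141
Verify: L = λW = 6.9×0.13699 = 0.9452 ✔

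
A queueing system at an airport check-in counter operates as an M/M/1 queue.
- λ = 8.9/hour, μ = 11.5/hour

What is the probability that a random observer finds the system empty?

ρ = λ/μ = 8.9/11.5 = 0.7739
P(0) = 1 - ρ = 1 - 0.7739 = 0.2261
The server is idle 22.61% of the time.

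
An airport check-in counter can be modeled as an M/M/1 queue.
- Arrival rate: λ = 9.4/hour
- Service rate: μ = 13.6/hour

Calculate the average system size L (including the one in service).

ρ = λ/μ = 9.4/13.6 = 0.6912
For M/M/1: L = λ/(μ-λ)
L = 9.4/(13.6-9.4) = 9.4/4.20
L = 2.2381 passengers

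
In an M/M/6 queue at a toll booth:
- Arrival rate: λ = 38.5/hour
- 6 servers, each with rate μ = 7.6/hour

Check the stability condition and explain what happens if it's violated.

Stability requires ρ = λ/(cμ) < 1
ρ = 38.5/(6 × 7.6) = 38.5/45.60 = 0.8443
Since 0.8443 < 1, the system is STABLE.
The servers are busy 84.43% of the time.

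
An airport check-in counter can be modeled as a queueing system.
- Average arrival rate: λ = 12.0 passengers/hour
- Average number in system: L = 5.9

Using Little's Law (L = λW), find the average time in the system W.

Little's Law: L = λW, so W = L/λ
W = 5.9/12.0 = 0.4917 hours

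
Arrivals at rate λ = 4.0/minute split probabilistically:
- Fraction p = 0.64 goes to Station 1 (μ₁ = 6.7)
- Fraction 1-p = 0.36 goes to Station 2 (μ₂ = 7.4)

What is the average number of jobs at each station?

Effective rates: λ₁ = 4.0×0.64 = 2.56, λ₂ = 4.0×0.36 = 1.44
Station 1: ρ₁ = 2.56/6.7 = 0.3821, L₁ = ρ₁/(1-ρ₁) = 0.3821/(1-0.3821) = 0.6184
Station 2: ρ₂ = 1.44/7.4 = 0.1946, L₂ = ρ₂/(1-ρ₂) = 0.1946/(1-0.1946) = 0.2416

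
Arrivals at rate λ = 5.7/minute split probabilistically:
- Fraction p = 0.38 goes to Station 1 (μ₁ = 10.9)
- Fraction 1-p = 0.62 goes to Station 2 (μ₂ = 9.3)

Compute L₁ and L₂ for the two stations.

Effective rates: λ₁ = 5.7×0.38 = 2.166, λ₂ = 5.7×0.62 = 3.534
Station 1: ρ₁ = 2.166/10.9 = 0.1987, L₁ = ρ₁/(1-ρ₁) = 0.1987/(1-0.1987) = 0.2480
Station 2: ρ₂ = 3.534/9.3 = 0.3800, L₂ = ρ₂/(1-ρ₂) = 0.3800/(1-0.3800) = 0.6129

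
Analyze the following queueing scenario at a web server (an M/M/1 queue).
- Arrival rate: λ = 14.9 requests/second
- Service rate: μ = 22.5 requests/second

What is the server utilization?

Server utilization: ρ = λ/μ
ρ = 14.9/22.5 = 0.6622
The server is busy 66.22% of the time.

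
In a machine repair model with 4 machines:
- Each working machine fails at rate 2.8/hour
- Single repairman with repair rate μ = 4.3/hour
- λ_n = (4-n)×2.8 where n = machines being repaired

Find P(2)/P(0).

P(2)/P(0) = ∏_{i=0}^{2-1} λ_i/μ_{i+1}
= (4-0)×2.8/4.3 × (4-1)×2.8/4.3
= 5.0882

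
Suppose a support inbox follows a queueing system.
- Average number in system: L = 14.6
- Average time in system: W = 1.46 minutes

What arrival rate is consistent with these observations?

Little's Law: L = λW, so λ = L/W
λ = 14.6/1.46 = 10.0000 emails/minute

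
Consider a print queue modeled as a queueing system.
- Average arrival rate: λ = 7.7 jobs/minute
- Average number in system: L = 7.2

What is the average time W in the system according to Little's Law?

Little's Law: L = λW, so W = L/λ
W = 7.2/7.7 = 0.9351 minutes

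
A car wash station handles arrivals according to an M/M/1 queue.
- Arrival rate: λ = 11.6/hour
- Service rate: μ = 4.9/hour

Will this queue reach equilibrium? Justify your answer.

Stability requires ρ = λ/(cμ) < 1
ρ = 11.6/(1 × 4.9) = 11.6/4.90 = 2.3673
Since 2.3673 ≥ 1, the system is UNSTABLE.
Queue grows without bound. Need μ > λ = 11.6.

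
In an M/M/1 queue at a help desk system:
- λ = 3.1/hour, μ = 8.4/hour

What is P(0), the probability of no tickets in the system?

ρ = λ/μ = 3.1/8.4 = 0.3690
P(0) = 1 - ρ = 1 - 0.3690 = 0.6310
The server is idle 63.10% of the time.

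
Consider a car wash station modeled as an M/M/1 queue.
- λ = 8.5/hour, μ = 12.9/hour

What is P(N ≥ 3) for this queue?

ρ = λ/μ = 8.5/12.9 = 0.6589
P(N ≥ n) = ρⁿ
P(N ≥ 3) = 0.6589^3
P(N ≥ 3) = 0.2861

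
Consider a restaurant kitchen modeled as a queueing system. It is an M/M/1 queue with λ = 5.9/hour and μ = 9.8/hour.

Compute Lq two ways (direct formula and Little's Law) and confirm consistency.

Method 1 (direct): Lq = λ²/(μ(μ-λ)) = 34.81/(9.8 × 3.90) = 0.9108

Method 2 (Little's Law):
W = 1/(μ-λ) = 1/3.90 = 0.25641
Wq = W - 1/μ = 0.25641 - 0.10204 = 0.15437
Lq = λWq = 5.9 × 0.15437 = 0.9108 ✔ (matches Method 1)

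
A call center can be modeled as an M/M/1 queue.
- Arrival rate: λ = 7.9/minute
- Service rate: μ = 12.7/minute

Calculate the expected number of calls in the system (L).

ρ = λ/μ = 7.9/12.7 = 0.6220
For M/M/1: L = λ/(μ-λ)
L = 7.9/(12.7-7.9) = 7.9/4.80
L = 1.6458 calls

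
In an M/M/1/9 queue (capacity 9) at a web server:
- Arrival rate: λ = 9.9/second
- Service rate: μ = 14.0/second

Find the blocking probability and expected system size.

ρ = λ/μ = 9.9/14.0 = 0.70714
P₀ = (1-ρ)/(1-ρ^(K+1)) = (1-0.70714)/(1-0.70714^10) = 0.29286/0.96874 = 0.3023
P_K = P₀×ρ^K = 0.30231 × 0.70714^9 = 0.30231 × 0.044213 = 0.01337
Blocking probability P_9 = 0.01337 (1.34%)
L = ρ[1 - (K+1)ρ^K + Kρ^(K+1)] / [(1-ρ)(1-ρ^(K+1))]
L = 0.70714 × (1 - 10×0.044213 + 9×0.031265) / ((1 - 0.70714) × (1 - 0.031265)) = 2.0919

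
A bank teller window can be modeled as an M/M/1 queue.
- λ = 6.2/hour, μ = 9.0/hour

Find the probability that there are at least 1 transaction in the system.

ρ = λ/μ = 6.2/9.0 = 0.6889
P(N ≥ n) = ρⁿ
P(N ≥ 1) = 0.6889^1
P(N ≥ 1) = 0.6889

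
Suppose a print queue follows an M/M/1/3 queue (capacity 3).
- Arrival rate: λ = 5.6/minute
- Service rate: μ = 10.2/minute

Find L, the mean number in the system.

ρ = λ/μ = 5.6/10.2 = 0.54902
P₀ = (1-ρ)/(1-ρ^(K+1)) = (1-0.54902)/(1-0.54902^4) = 0.450980/0.909144 = 0.4960
P_K = P₀×ρ^K = 0.4960 × 0.54902^3 = 0.4960 × 0.1655 = 0.08209
L = ρ[1 - (K+1)ρ^K + Kρ^(K+1)] / [(1-ρ)(1-ρ^(K+1))]
L = 0.54902 × (1 - 4×0.165487 + 3×0.0908558) / ((1 - 0.54902) × (1 - 0.0908558)) = 0.8177 jobs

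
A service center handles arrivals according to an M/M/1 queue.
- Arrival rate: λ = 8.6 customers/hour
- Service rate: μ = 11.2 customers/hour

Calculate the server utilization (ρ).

Server utilization: ρ = λ/μ
ρ = 8.6/11.2 = 0.7679
The server is busy 76.79% of the time.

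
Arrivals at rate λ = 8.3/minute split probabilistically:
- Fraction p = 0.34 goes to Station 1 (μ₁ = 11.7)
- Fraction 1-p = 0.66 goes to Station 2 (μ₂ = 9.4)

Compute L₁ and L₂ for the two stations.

Effective rates: λ₁ = 8.3×0.34 = 2.822, λ₂ = 8.3×0.66 = 5.478
Station 1: ρ₁ = 2.822/11.7 = 0.2412, L₁ = ρ₁/(1-ρ₁) = 0.2412/(1-0.2412) = 0.3179
Station 2: ρ₂ = 5.478/9.4 = 0.582766, L₂ = ρ₂/(1-ρ₂) = 0.582766/(1-0.582766) = 1.3967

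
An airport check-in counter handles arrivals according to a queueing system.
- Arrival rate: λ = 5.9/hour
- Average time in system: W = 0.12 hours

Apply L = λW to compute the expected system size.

Little's Law: L = λW
L = 5.9 × 0.12 = 0.7080 passengers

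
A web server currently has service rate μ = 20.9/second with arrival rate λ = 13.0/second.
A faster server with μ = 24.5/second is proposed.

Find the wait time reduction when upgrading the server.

System 1: ρ₁ = 13.0/20.9 = 0.6220, W₁ = 1/(20.9-13.0) = 0.12658
System 2: ρ₂ = 13.0/24.5 = 0.5306, W₂ = 1/(24.5-13.0) = 0.086957
Improvement: (W₁-W₂)/W₁ = (0.12658-0.086957)/0.12658 = 31.30%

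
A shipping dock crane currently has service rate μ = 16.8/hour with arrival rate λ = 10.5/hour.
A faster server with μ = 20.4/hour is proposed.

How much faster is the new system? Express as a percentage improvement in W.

System 1: ρ₁ = 10.5/16.8 = 0.6250, W₁ = 1/(16.8-10.5) = 0.1587
System 2: ρ₂ = 10.5/20.4 = 0.5147, W₂ = 1/(20.4-10.5) = 0.1010
Improvement: (W₁-W₂)/W₁ = (0.1587-0.1010)/0.1587 = 36.36%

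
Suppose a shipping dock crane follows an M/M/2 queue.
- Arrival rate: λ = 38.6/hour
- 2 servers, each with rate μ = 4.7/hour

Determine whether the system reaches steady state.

Stability requires ρ = λ/(cμ) < 1
ρ = 38.6/(2 × 4.7) = 38.6/9.40 = 4.1064
Since 4.1064 ≥ 1, the system is UNSTABLE.
Need c > λ/μ = 38.6/4.7 = 8.21.
Minimum servers needed: c = 9.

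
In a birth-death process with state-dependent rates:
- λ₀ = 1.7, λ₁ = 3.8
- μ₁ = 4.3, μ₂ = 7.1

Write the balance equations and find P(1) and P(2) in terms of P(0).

Balance equations:
State 0: λ₀P₀ = μ₁P₁ → P₁ = (λ₀/μ₁)P₀ = (1.7/4.3)P₀ = 0.3953P₀
State 1: P₂ = (λ₀λ₁)/(μ₁μ₂)P₀ = (1.7×3.8)/(4.3×7.1)P₀ = 0.2116P₀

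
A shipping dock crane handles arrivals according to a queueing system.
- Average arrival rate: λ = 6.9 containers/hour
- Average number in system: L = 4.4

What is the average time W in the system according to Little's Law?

Little's Law: L = λW, so W = L/λ
W = 4.4/6.9 = 0.6377 hours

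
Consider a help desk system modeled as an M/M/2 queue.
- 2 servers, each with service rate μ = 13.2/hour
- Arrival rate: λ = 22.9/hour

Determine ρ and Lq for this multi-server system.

Traffic intensity: ρ = λ/(cμ) = 22.9/(2×13.2) = 0.8674
Since ρ = 0.8674 < 1, system is stable.
Offered load a = λ/μ = cρ = 22.9/13.2 = 1.7348
P₀ = [ Σₙ₌₀^1 aⁿ/n! + a^2/(2!(1-ρ)) ]⁻¹
Σ = a^0/0! + a^1/1! = 1.0000 + 1.7348 = 2.7348
a^2/(2!(1-ρ)) = 3.009699/(2 × 0.1325758) = 11.3509
P₀ = 1/(2.7348 + 11.3509) = 0.07099
Lq = P₀·a^2·ρ / (2!(1-ρ)²) = 0.0709939 × 3.00970 × 0.867424 / (2 × 0.0175763) = 5.2725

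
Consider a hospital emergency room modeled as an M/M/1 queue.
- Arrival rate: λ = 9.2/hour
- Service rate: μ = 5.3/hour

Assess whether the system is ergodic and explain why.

Stability requires ρ = λ/(cμ) < 1
ρ = 9.2/(1 × 5.3) = 9.2/5.30 = 1.7358
Since 1.7358 ≥ 1, the system is UNSTABLE.
Queue grows without bound. Need μ > λ = 9.2.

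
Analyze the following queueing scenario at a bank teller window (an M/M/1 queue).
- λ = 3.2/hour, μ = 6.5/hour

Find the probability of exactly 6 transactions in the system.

ρ = λ/μ = 3.2/6.5 = 0.49231
P(n) = (1-ρ)ρⁿ
P(6) = (1-0.49231) × 0.49231^6
P(6) = 0.50769 × 0.014237
P(6) = 0.007228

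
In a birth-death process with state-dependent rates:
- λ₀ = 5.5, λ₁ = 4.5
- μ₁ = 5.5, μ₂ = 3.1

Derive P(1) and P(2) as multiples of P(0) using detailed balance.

Balance equations:
State 0: λ₀P₀ = μ₁P₁ → P₁ = (λ₀/μ₁)P₀ = (5.5/5.5)P₀ = 1.0000P₀
State 1: P₂ = (λ₀λ₁)/(μ₁μ₂)P₀ = (5.5×4.5)/(5.5×3.1)P₀ = 1.4516P₀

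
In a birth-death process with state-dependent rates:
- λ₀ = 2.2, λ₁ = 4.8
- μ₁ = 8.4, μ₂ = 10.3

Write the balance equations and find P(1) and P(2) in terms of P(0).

Balance equations:
State 0: λ₀P₀ = μ₁P₁ → P₁ = (λ₀/μ₁)P₀ = (2.2/8.4)P₀ = 0.2619P₀
State 1: P₂ = (λ₀λ₁)/(μ₁μ₂)P₀ = (2.2×4.8)/(8.4×10.3)P₀ = 0.1221P₀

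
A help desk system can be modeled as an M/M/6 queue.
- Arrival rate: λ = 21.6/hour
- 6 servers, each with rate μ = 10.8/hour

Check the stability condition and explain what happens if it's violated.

Stability requires ρ = λ/(cμ) < 1
ρ = 21.6/(6 × 10.8) = 21.6/64.80 = 0.3333
Since 0.3333 < 1, the system is STABLE.
The servers are busy 33.33% of the time.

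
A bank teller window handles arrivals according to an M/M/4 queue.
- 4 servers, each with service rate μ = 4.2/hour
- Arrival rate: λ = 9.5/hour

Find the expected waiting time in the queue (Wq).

Traffic intensity: ρ = λ/(cμ) = 9.5/(4×4.2) = 0.5655
Since ρ = 0.5655 < 1, system is stable.
Offered load a = λ/μ = cρ = 9.5/4.2 = 2.2619
P₀ = [ Σₙ₌₀^3 aⁿ/n! + a^4/(4!(1-ρ)) ]⁻¹
Σ = a^0/0! + a^1/1! + a^2/2! + a^3/3! = 1.0000 + 2.2619 + 2.5581 + 1.9287 = 7.7487
a^4/(4!(1-ρ)) = 26.1756/(24 × 0.43452) = 2.5100
P₀ = 1/(7.7487 + 2.5100) = 0.09748
Lq = P₀·a^4·ρ / (4!(1-ρ)²) = 0.09748 × 26.1756 × 0.5655 / (24 × 0.1888) = 0.3184
Wq = Lq/λ = 0.3184/9.5 = 0.03352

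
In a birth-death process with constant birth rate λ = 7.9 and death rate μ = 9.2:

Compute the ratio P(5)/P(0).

For constant rates: P(n)/P(0) = (λ/μ)^n
P(5)/P(0) = (7.9/9.2)^5 = 0.8587^5 = 0.4669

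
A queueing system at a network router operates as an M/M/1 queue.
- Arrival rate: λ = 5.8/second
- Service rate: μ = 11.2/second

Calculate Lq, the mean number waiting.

ρ = λ/μ = 5.8/11.2 = 0.5179
For M/M/1: Lq = λ²/(μ(μ-λ))
Lq = 33.64/(11.2 × 5.40)
Lq = 0.5562 packets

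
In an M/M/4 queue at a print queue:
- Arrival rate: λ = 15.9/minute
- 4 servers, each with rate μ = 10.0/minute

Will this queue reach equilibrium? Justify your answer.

Stability requires ρ = λ/(cμ) < 1
ρ = 15.9/(4 × 10.0) = 15.9/40.00 = 0.3975
Since 0.3975 < 1, the system is STABLE.
The servers are busy 39.75% of the time.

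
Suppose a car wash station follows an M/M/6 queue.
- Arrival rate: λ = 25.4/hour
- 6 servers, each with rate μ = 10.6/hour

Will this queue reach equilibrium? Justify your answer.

Stability requires ρ = λ/(cμ) < 1
ρ = 25.4/(6 × 10.6) = 25.4/63.60 = 0.3994
Since 0.3994 < 1, the system is STABLE.
The servers are busy 39.94% of the time.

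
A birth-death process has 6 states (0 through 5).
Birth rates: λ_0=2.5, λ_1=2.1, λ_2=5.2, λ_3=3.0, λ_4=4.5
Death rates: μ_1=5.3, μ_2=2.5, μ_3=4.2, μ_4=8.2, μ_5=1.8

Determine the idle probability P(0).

Ratios P(n)/P(0) = (λ₀···λₙ₋₁)/(μ₁···μₙ):
P(1)/P(0) = (2.5)/(5.3) = 0.4717
P(2)/P(0) = (2.5×2.1)/(5.3×2.5) = 0.3962
P(3)/P(0) = (2.5×2.1×5.2)/(5.3×2.5×4.2) = 0.4906
P(4)/P(0) = (2.5×2.1×5.2×3.0)/(5.3×2.5×4.2×8.2) = 0.1795
P(5)/P(0) = (2.5×2.1×5.2×3.0×4.5)/(5.3×2.5×4.2×8.2×1.8) = 0.4487

Normalization: ∑ P(n) = 1
P(0) × (1.0000 + 0.4717 + 0.3962 + 0.4906 + 0.1795 + 0.4487) = 1
P(0) × 2.9867 = 1
P(0) = 1/2.9867 = 0.3348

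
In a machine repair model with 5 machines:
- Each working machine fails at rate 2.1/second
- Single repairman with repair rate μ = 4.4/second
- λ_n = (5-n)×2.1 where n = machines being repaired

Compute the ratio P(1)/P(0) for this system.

P(1)/P(0) = ∏_{i=0}^{1-1} λ_i/μ_{i+1}
= (5-0)×2.1/4.4
= 2.3864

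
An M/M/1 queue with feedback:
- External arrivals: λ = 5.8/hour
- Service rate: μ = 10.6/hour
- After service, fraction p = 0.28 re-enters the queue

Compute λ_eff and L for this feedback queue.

Effective arrival rate: λ_eff = λ/(1-p) = 5.8/(1-0.28) = 5.8/0.72 = 8.05556
ρ = λ_eff/μ = 8.05556/10.6 = 0.759958
L = ρ/(1-ρ) = 0.759958/(1-0.759958) = 3.1659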